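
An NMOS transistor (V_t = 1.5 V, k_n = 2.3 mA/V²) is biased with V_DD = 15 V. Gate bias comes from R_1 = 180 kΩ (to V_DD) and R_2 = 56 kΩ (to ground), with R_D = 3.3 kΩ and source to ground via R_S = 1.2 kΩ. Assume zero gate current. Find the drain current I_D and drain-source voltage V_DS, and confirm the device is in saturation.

V_G = V_DD·R_2/(R_1+R_2) = 15×56/236 = 3.56 V.
Assume saturation: I_D = (k_n/2)(V_GS − V_t)² with V_GS = V_G − I_D·R_S = 3.56 − 1.2·I_D.
Substituting gives 1.66·I_D² − 6.68·I_D + 4.88 = 0, with roots I_D = 0.956 or 3.08 mA.
The root I_D = 3.08 mA gives V_GS = -0.136 V ≤ V_t, so take I_D = 0.956 mA.
Then V_GS = 2.41 V and V_DS = V_DD − I_D(R_D+R_S) = 15 − 0.956×4.5 = 10.7 V.
Saturation requires V_DS ≥ V_GS − V_t = 0.912 V; 10.7 ≥ 0.912 ✓.

I_D ≈ 0.96 mA, V_DS ≈ 11 V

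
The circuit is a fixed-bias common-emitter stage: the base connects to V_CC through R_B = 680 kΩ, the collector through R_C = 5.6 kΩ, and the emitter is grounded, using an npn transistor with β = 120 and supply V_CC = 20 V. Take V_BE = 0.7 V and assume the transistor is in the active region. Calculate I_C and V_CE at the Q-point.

Base loop: V_CC = I_B·R_B + V_BE, so I_B = (20 − 0.7)/680 kΩ = 0.0284 mA.
In the active region I_C = β·I_B = 120 × 0.0284 = 3.41 mA.
Collector loop: V_CE = V_CC − I_C·R_C = 20 − 3.41×5.6 = 0.927 V.
Since V_CE = 0.927 V > V_CE(sat) ≈ 0.2 V, the transistor is in the active region as assumed.

I_C ≈ 3.4 mA, V_CE ≈ 0.93 V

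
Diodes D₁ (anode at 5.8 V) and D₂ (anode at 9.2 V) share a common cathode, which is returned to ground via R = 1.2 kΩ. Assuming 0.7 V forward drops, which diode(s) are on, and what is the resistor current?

Assume both conduct. Then node N would need to be at both 5.8−0.7 = 5.1 V and 9.2−0.7 = 8.5 V, which is impossible.
Assume only D₂ conducts: V_N = 9.2 − 0.7 = 8.5 V, so I_R = 8.5/1.2 = 7.08 mA.
Check D₁: its anode-to-cathode voltage is 5.8 − 8.5 = -2.7 V < 0.7 V, so it is off. The assumption is consistent.

Only D₂ conducts; I_R ≈ 7.1 mA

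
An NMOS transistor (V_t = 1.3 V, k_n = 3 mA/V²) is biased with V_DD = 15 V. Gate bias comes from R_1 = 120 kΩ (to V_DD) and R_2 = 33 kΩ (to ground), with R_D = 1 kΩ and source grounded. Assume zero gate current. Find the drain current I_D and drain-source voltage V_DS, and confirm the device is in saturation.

V_G = V_DD·R_2/(R_1+R_2) = 15×33/153 = 3.24 V. With the source grounded, V_GS = V_G = 3.24 V.
Assume saturation: I_D = (k_n/2)(V_GS − V_t)² = (3/2)×(3.24 − 1.3)² = 1.5×1.94² = 5.62 mA.
V_DS = V_DD − I_D·R_D = 15 − 5.62×1 = 9.38 V.
Saturation requires V_DS ≥ V_GS − V_t = 1.94 V; 9.38 ≥ 1.94 ✓.

I_D ≈ 5.6 mA, V_DS ≈ 9.4 V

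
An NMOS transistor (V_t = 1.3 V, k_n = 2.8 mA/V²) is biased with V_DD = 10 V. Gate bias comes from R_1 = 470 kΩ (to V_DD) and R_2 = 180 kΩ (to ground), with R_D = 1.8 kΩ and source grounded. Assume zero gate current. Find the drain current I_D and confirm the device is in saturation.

V_G = V_DD·R_2/(R_1+R_2) = 10×180/650 = 2.77 V. With the source grounded, V_GS = V_G = 2.77 V.
Assume saturation: I_D = (k_n/2)(V_GS − V_t)² = (2.8/2)×(2.77 − 1.3)² = 1.4×1.47² = 3.02 mA.
V_DS = V_DD − I_D·R_D = 10 − 3.02×1.8 = 4.56 V.
Saturation requires V_DS ≥ V_GS − V_t = 1.47 V; 4.56 ≥ 1.47 ✓.

I_D ≈ 3 mA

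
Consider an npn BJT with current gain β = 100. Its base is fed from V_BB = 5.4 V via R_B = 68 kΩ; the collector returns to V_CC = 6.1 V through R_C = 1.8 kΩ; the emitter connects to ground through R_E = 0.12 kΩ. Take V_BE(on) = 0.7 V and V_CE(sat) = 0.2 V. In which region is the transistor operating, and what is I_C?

Assume active: I_B = (5.4 − 0.7)/(68 + 101×0.12) = 0.0587 mA, I_C = β·I_B = 5.87 mA.
Then V_CE = 6.1 − 5.87×1.8 − 5.92×0.12 = -5.17 V < 0.2 V — the active assumption fails.
Re-solve with V_CE = 0.2 V. KCL at the emitter: V_E/R_E = (V_BB−0.7−V_E)/R_B + (V_CC−0.2−V_E)/R_C, giving V_E = 0.376 V.
I_C = (V_CC − 0.2 − V_E)/R_C = (5.9 − 0.376)/1.8 = 3.07 mA.
Check: I_B = (4.7 − 0.376)/68 = 0.0636 mA, and β·I_B = 6.36 mA > I_C, confirming saturation.

saturation; I_C ≈ 3.1 mA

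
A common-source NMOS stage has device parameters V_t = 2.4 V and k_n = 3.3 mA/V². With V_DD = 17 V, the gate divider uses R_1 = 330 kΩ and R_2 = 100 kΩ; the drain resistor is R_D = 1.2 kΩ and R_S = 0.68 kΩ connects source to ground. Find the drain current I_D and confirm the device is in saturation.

V_G = V_DD·R_2/(R_1+R_2) = 17×100/430 = 3.95 V.
Assume saturation: I_D = (k_n/2)(V_GS − V_t)² with V_GS = V_G − I_D·R_S = 3.95 − 0.68·I_D.
Substituting gives 0.763·I_D² − 4.49·I_D + 3.98 = 0, with roots I_D = 1.09 or 4.79 mA.
The root I_D = 4.79 mA gives V_GS = 0.696 V ≤ V_t, so take I_D = 1.09 mA.
Then V_GS = 3.21 V and V_DS = V_DD − I_D(R_D+R_S) = 17 − 1.09×1.88 = 15 V.
Saturation requires V_DS ≥ V_GS − V_t = 0.813 V; 15 ≥ 0.813 ✓.

I_D ≈ 1.1 mA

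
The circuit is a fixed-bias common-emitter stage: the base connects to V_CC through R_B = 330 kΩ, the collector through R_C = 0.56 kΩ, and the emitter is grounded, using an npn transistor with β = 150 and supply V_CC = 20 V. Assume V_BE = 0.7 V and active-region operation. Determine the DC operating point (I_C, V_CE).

I_C ≈ 8.8 mA, V_CE ≈ 15 V

Base loop: V_CC = I_B·R_B + V_BE, so I_B = (20 − 0.7)/330 kΩ = 0.0585 mA.
In the active region I_C = β·I_B = 150 × 0.0585 = 8.77 mA.
Collector loop: V_CE = V_CC − I_C·R_C = 20 − 8.77×0.56 = 15.1 V.
Since V_CE = 15.1 V > V_CE(sat) ≈ 0.2 V, the transistor is in the active region as assumed.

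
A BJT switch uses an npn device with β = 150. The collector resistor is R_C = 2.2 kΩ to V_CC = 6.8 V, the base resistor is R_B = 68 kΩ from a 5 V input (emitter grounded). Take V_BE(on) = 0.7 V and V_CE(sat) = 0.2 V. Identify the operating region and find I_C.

saturation; I_C ≈ 3 mA

Assume active: I_B = (5 − 0.7)/68 = 0.0632 mA, giving I_C = β·I_B = 9.49 mA.
But then V_CE = 6.8 − 9.49×2.2 = -14.1 V < V_CE(sat) = 0.2 V — impossible in the active region.
So the transistor is saturated. With V_CE = 0.2 V, I_C = (V_CC − 0.2)/R_C = 6.6/2.2 = 3 mA.
Check: β·I_B = 9.49 mA > I_C = 3 mA, confirming saturation.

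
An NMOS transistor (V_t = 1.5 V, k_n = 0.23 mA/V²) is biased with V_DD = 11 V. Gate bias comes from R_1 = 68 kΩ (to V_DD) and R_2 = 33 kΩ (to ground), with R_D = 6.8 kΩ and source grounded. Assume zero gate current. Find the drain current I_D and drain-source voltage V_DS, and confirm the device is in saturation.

V_G = V_DD·R_2/(R_1+R_2) = 11×33/101 = 3.59 V. With the source grounded, V_GS = V_G = 3.59 V.
Assume saturation: I_D = (k_n/2)(V_GS − V_t)² = (0.23/2)×(3.59 − 1.5)² = 0.115×2.09² = 0.504 mA.
V_DS = V_DD − I_D·R_D = 11 − 0.504×6.8 = 7.57 V.
Saturation requires V_DS ≥ V_GS − V_t = 2.09 V; 7.57 ≥ 2.09 ✓.

I_D ≈ 0.5 mA, V_DS ≈ 7.6 V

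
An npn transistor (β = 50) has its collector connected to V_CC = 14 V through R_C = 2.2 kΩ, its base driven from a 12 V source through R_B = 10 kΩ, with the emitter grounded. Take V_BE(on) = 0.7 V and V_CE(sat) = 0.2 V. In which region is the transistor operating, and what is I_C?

saturation; I_C ≈ 6.3 mA

Assume active: I_B = (12 − 0.7)/10 = 1.13 mA, giving I_C = β·I_B = 56.5 mA.
But then V_CE = 14 − 56.5×2.2 = -110 V < V_CE(sat) = 0.2 V — impossible in the active region.
So the transistor is saturated. With V_CE = 0.2 V, I_C = (V_CC − 0.2)/R_C = 13.8/2.2 = 6.27 mA.
Check: β·I_B = 56.5 mA > I_C = 6.27 mA, confirming saturation.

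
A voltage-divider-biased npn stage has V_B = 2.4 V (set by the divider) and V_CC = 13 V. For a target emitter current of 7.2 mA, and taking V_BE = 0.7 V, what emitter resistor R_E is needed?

V_E = V_B − V_BE = 2.4 − 0.7 = 1.7 V.
R_E = V_E / I_E = 1.7 / 7.2 = 0.236 kΩ.

R_E ≈ 0.24 kΩ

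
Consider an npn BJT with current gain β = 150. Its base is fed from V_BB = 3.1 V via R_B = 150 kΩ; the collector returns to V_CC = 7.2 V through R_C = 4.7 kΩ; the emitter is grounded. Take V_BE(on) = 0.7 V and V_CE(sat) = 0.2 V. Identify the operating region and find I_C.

Assume active: I_B = (3.1 − 0.7)/150 = 0.016 mA, giving I_C = β·I_B = 2.4 mA.
But then V_CE = 7.2 − 2.4×4.7 = -4.08 V < V_CE(sat) = 0.2 V — impossible in the active region.
So the transistor is saturated. With V_CE = 0.2 V, I_C = (V_CC − 0.2)/R_C = 7/4.7 = 1.49 mA.
Check: β·I_B = 2.4 mA > I_C = 1.49 mA, confirming saturation.

saturation; I_C ≈ 1.5 mA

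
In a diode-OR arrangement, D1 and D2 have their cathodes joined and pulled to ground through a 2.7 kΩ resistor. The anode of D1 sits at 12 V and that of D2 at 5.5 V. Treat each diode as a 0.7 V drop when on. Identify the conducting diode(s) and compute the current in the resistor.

Assume both conduct. Then node N would need to be at both 12−0.7 = 11.3 V and 5.5−0.7 = 4.8 V, which is impossible.
Assume only D1 conducts: V_N = 12 − 0.7 = 11.3 V, so I_R = 11.3/2.7 = 4.19 mA.
Check D2: its anode-to-cathode voltage is 5.5 − 11.3 = -5.8 V < 0.7 V, so it is off. The assumption is consistent.

Only D1 conducts; I_R ≈ 4.2 mA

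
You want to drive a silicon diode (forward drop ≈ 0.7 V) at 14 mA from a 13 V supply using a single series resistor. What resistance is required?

R ≈ 0.88 kΩ

The resistor drops V_S − V_D = 13 − 0.7 = 12.3 V at 14 mA.
R = 12.3 V / 14 mA = 0.879 kΩ.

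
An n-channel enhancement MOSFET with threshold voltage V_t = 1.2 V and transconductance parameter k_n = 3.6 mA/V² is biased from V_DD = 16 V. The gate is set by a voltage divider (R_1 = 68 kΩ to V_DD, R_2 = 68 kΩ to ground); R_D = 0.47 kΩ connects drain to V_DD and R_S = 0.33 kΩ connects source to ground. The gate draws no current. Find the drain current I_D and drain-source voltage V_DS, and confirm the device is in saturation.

V_G = V_DD·R_2/(R_1+R_2) = 16×68/136 = 8 V.
Assume saturation: I_D = (k_n/2)(V_GS − V_t)² with V_GS = V_G − I_D·R_S = 8 − 0.33·I_D.
Substituting gives 0.196·I_D² − 9.08·I_D + 83.2 = 0, with roots I_D = 12.6 or 33.7 mA.
The root I_D = 33.7 mA gives V_GS = -3.13 V ≤ V_t, so take I_D = 12.6 mA.
Then V_GS = 3.84 V and V_DS = V_DD − I_D(R_D+R_S) = 16 − 12.6×0.8 = 5.93 V.
Saturation requires V_DS ≥ V_GS − V_t = 2.64 V; 5.93 ≥ 2.64 ✓.

I_D ≈ 13 mA, V_DS ≈ 5.9 V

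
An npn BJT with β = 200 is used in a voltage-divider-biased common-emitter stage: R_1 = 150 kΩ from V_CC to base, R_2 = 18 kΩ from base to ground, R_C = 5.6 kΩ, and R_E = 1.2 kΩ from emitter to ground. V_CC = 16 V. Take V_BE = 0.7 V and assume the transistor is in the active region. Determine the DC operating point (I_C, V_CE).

Thevenize the base divider: V_Th = V_CC·R_2/(R_1+R_2) = 16×18/168 = 1.71 V, R_Th = R_1‖R_2 = 16.1 kΩ.
Base-emitter loop: V_Th = I_B·R_Th + V_BE + (β+1)I_B·R_E, so I_B = (1.71 − 0.7) / (16.1 + 201×1.2) = 0.00394 mA.
I_C = β·I_B = 200×0.00394 = 0.788 mA, and I_E = (β+1)I_B = 0.792 mA.
V_CE = V_CC − I_C·R_C − I_E·R_E = 16 − 0.788×5.6 − 0.792×1.2 = 10.6 V.
V_CE = 10.6 V > 0.2 V confirms active-region operation.

I_C ≈ 0.79 mA, V_CE ≈ 11 V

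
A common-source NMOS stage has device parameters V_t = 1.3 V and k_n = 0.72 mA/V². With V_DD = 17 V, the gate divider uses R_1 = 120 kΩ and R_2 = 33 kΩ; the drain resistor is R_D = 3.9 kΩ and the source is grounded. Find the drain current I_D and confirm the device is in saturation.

I_D ≈ 2 mA

V_G = V_DD·R_2/(R_1+R_2) = 17×33/153 = 3.67 V. With the source grounded, V_GS = V_G = 3.67 V.
Assume saturation: I_D = (k_n/2)(V_GS − V_t)² = (0.72/2)×(3.67 − 1.3)² = 0.36×2.37² = 2.02 mA.
V_DS = V_DD − I_D·R_D = 17 − 2.02×3.9 = 9.14 V.
Saturation requires V_DS ≥ V_GS − V_t = 2.37 V; 9.14 ≥ 2.37 ✓.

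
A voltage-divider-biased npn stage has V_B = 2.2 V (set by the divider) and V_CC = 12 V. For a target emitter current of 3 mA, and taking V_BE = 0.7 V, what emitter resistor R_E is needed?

V_E = V_B − V_BE = 2.2 − 0.7 = 1.5 V.
R_E = V_E / I_E = 1.5 / 3 = 0.5 kΩ.

R_E ≈ 0.5 kΩ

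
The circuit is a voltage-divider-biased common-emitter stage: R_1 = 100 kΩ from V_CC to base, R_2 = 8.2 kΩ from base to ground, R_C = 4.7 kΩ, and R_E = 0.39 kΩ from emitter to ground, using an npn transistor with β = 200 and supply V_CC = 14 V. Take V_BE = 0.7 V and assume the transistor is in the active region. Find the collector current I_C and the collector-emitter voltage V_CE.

I_C ≈ 0.84 mA, V_CE ≈ 9.7 V

Thevenize the base divider: V_Th = V_CC·R_2/(R_1+R_2) = 14×8.2/108 = 1.06 V, R_Th = R_1‖R_2 = 7.58 kΩ.
Base-emitter loop: V_Th = I_B·R_Th + V_BE + (β+1)I_B·R_E, so I_B = (1.06 − 0.7) / (7.58 + 201×0.39) = 0.0042 mA.
I_C = β·I_B = 200×0.0042 = 0.84 mA, and I_E = (β+1)I_B = 0.844 mA.
V_CE = V_CC − I_C·R_C − I_E·R_E = 14 − 0.84×4.7 − 0.844×0.39 = 9.72 V.
V_CE = 9.72 V > 0.2 V confirms active-region operation.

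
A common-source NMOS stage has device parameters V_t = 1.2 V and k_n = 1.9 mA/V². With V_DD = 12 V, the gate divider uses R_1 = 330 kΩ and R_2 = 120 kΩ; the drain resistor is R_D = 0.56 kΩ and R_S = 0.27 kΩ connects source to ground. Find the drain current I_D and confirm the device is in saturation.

V_G = V_DD·R_2/(R_1+R_2) = 12×120/450 = 3.2 V.
Assume saturation: I_D = (k_n/2)(V_GS − V_t)² with V_GS = V_G − I_D·R_S = 3.2 − 0.27·I_D.
Substituting gives 0.0693·I_D² − 2.03·I_D + 3.8 = 0, with roots I_D = 2.01 or 27.2 mA.
The root I_D = 27.2 mA gives V_GS = -4.15 V ≤ V_t, so take I_D = 2.01 mA.
Then V_GS = 2.66 V and V_DS = V_DD − I_D(R_D+R_S) = 12 − 2.01×0.83 = 10.3 V.
Saturation requires V_DS ≥ V_GS − V_t = 1.46 V; 10.3 ≥ 1.46 ✓.

I_D ≈ 2 mA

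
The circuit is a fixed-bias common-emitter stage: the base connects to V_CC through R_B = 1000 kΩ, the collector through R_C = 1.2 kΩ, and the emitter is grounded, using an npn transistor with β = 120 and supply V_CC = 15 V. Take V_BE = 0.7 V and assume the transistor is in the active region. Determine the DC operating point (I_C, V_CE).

Base loop: V_CC = I_B·R_B + V_BE, so I_B = (15 − 0.7)/1000 kΩ = 0.0143 mA.
In the active region I_C = β·I_B = 120 × 0.0143 = 1.72 mA.
Collector loop: V_CE = V_CC − I_C·R_C = 15 − 1.72×1.2 = 12.9 V.
Since V_CE = 12.9 V > V_CE(sat) ≈ 0.2 V, the transistor is in the active region as assumed.

I_C ≈ 1.7 mA, V_CE ≈ 13 V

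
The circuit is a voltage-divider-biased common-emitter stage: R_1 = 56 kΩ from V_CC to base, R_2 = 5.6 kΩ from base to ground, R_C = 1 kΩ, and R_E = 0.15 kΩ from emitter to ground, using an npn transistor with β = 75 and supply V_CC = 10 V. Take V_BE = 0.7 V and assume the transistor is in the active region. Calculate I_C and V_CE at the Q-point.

I_C ≈ 0.95 mA, V_CE ≈ 8.9 V

Thevenize the base divider: V_Th = V_CC·R_2/(R_1+R_2) = 10×5.6/61.6 = 0.909 V, R_Th = R_1‖R_2 = 5.09 kΩ.
Base-emitter loop: V_Th = I_B·R_Th + V_BE + (β+1)I_B·R_E, so I_B = (0.909 − 0.7) / (5.09 + 76×0.15) = 0.0127 mA.
I_C = β·I_B = 75×0.0127 = 0.951 mA, and I_E = (β+1)I_B = 0.964 mA.
V_CE = V_CC − I_C·R_C − I_E·R_E = 10 − 0.951×1 − 0.964×0.15 = 8.9 V.
V_CE = 8.9 V > 0.2 V confirms active-region operation.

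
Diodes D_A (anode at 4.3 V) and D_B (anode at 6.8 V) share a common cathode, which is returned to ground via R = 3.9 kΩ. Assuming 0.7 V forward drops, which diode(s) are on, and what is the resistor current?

Only D_B conducts; I_R ≈ 1.6 mA

Assume both conduct. Then node N would need to be at both 4.3−0.7 = 3.6 V and 6.8−0.7 = 6.1 V, which is impossible.
Assume only D_B conducts: V_N = 6.8 − 0.7 = 6.1 V, so I_R = 6.1/3.9 = 1.56 mA.
Check D_A: its anode-to-cathode voltage is 4.3 − 6.1 = -1.8 V < 0.7 V, so it is off. The assumption is consistent.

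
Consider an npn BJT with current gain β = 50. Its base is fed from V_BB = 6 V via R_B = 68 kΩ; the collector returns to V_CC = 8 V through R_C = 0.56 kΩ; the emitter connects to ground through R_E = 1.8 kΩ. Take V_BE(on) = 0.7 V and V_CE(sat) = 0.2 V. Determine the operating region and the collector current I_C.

Assume active. Base-emitter loop: I_B = (V_BB − V_BE)/(R_B + (β+1)R_E) = (6 − 0.7)/(68 + 51×1.8) = 0.0332 mA.
I_C = β·I_B = 50×0.0332 = 1.66 mA.
V_CE = V_CC − I_C·R_C − I_E·R_E = 8 − 1.66×0.56 − 1.69×1.8 = 4.03 V > V_CE(sat), so the active-region assumption holds.

active; I_C ≈ 1.7 mA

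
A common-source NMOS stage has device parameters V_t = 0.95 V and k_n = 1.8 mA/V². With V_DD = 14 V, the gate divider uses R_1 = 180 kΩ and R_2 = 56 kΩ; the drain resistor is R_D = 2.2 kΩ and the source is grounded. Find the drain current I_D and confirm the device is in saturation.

I_D ≈ 5.1 mA

V_G = V_DD·R_2/(R_1+R_2) = 14×56/236 = 3.32 V. With the source grounded, V_GS = V_G = 3.32 V.
Assume saturation: I_D = (k_n/2)(V_GS − V_t)² = (1.8/2)×(3.32 − 0.95)² = 0.9×2.37² = 5.06 mA.
V_DS = V_DD − I_D·R_D = 14 − 5.06×2.2 = 2.86 V.
Saturation requires V_DS ≥ V_GS − V_t = 2.37 V; 2.86 ≥ 2.37 ✓.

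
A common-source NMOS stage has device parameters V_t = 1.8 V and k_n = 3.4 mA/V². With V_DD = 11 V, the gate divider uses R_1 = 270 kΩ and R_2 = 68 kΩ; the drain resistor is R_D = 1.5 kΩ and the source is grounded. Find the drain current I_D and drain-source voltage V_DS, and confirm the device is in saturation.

V_G = V_DD·R_2/(R_1+R_2) = 11×68/338 = 2.21 V. With the source grounded, V_GS = V_G = 2.21 V.
Assume saturation: I_D = (k_n/2)(V_GS − V_t)² = (3.4/2)×(2.21 − 1.8)² = 1.7×0.413² = 0.29 mA.
V_DS = V_DD − I_D·R_D = 11 − 0.29×1.5 = 10.6 V.
Saturation requires V_DS ≥ V_GS − V_t = 0.413 V; 10.6 ≥ 0.413 ✓.

I_D ≈ 0.29 mA, V_DS ≈ 11 V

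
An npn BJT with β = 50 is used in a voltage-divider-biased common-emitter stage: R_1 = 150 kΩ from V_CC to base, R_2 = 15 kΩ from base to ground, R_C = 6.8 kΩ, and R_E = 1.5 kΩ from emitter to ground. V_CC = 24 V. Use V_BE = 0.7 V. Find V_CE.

V_CE ≈ 17 V

Thevenize the base divider: V_Th = V_CC·R_2/(R_1+R_2) = 24×15/165 = 2.18 V, R_Th = R_1‖R_2 = 13.6 kΩ.
Base-emitter loop: V_Th = I_B·R_Th + V_BE + (β+1)I_B·R_E, so I_B = (2.18 − 0.7) / (13.6 + 51×1.5) = 0.0164 mA.
I_C = β·I_B = 50×0.0164 = 0.822 mA, and I_E = (β+1)I_B = 0.838 mA.
V_CE = V_CC − I_C·R_C − I_E·R_E = 24 − 0.822×6.8 − 0.838×1.5 = 17.2 V.
V_CE = 17.2 V > 0.2 V confirms active-region operation.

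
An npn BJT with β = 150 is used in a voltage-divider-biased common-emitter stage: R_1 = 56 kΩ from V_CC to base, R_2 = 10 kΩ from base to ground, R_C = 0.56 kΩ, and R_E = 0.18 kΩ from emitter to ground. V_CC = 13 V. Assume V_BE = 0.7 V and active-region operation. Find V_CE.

V_CE ≈ 9 V

Thevenize the base divider: V_Th = V_CC·R_2/(R_1+R_2) = 13×10/66 = 1.97 V, R_Th = R_1‖R_2 = 8.48 kΩ.
Base-emitter loop: V_Th = I_B·R_Th + V_BE + (β+1)I_B·R_E, so I_B = (1.97 − 0.7) / (8.48 + 151×0.18) = 0.0356 mA.
I_C = β·I_B = 150×0.0356 = 5.34 mA, and I_E = (β+1)I_B = 5.38 mA.
V_CE = V_CC − I_C·R_C − I_E·R_E = 13 − 5.34×0.56 − 5.38×0.18 = 9.04 V.
V_CE = 9.04 V > 0.2 V confirms active-region operation.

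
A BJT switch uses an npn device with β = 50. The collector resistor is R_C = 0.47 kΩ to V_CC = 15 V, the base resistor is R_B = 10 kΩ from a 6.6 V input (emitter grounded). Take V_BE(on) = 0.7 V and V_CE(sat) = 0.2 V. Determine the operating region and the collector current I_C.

active; I_C ≈ 30 mA

Assume active. Base-emitter loop: I_B = (V_BB − V_BE)/R_B = (6.6 − 0.7)/10 = 0.59 mA.
I_C = β·I_B = 50×0.59 = 29.5 mA.
V_CE = V_CC − I_C·R_C = 15 − 29.5×0.47 = 1.14 V > V_CE(sat), so the active-region assumption holds.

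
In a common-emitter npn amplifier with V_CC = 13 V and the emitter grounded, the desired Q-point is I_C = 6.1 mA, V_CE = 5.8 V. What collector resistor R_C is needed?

R_C ≈ 1.2 kΩ

Collector loop: V_CC = I_C·R_C + V_CE.
R_C = (V_CC − V_CE)/I_C = (13 − 5.8)/6.1 = 1.18 kΩ.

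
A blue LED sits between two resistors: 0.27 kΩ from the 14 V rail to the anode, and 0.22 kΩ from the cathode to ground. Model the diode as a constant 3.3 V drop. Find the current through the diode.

The two resistors are in series with the diode, so KVL gives 14 = I·0.27 + 3.3 + I·0.22.
I = (14 − 3.3) / (0.27 + 0.22) kΩ = 10.7 / 0.49 = 21.8 mA.

I ≈ 22 mA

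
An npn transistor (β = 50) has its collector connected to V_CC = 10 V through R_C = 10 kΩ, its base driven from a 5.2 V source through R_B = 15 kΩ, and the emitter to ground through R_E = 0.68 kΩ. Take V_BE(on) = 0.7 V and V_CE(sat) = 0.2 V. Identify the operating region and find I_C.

saturation; I_C ≈ 0.9 mA

Assume active: I_B = (5.2 − 0.7)/(15 + 51×0.68) = 0.0906 mA, I_C = β·I_B = 4.53 mA.
Then V_CE = 10 − 4.53×10 − 4.62×0.68 = -38.4 V < 0.2 V — the active assumption fails.
Re-solve with V_CE = 0.2 V. KCL at the emitter: V_E/R_E = (V_BB−0.7−V_E)/R_B + (V_CC−0.2−V_E)/R_C, giving V_E = 0.782 V.
I_C = (V_CC − 0.2 − V_E)/R_C = (9.8 − 0.782)/10 = 0.902 mA.
Check: I_B = (4.5 − 0.782)/15 = 0.248 mA, and β·I_B = 12.4 mA > I_C, confirming saturation.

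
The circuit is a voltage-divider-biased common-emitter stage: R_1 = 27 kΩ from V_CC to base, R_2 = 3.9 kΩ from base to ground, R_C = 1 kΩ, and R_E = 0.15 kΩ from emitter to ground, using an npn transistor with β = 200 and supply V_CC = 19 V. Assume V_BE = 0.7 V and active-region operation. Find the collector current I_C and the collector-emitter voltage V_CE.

I_C ≈ 10 mA, V_CE ≈ 7.4 V

Thevenize the base divider: V_Th = V_CC·R_2/(R_1+R_2) = 19×3.9/30.9 = 2.4 V, R_Th = R_1‖R_2 = 3.41 kΩ.
Base-emitter loop: V_Th = I_B·R_Th + V_BE + (β+1)I_B·R_E, so I_B = (2.4 − 0.7) / (3.41 + 201×0.15) = 0.0506 mA.
I_C = β·I_B = 200×0.0506 = 10.1 mA, and I_E = (β+1)I_B = 10.2 mA.
V_CE = V_CC − I_C·R_C − I_E·R_E = 19 − 10.1×1 − 10.2×0.15 = 7.35 V.
V_CE = 7.35 V > 0.2 V confirms active-region operation.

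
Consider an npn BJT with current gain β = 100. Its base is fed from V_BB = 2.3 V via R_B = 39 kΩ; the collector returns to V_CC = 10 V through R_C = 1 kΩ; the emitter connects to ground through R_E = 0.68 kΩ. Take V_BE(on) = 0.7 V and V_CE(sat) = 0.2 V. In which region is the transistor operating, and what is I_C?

active; I_C ≈ 1.5 mA

Assume active. Base-emitter loop: I_B = (V_BB − V_BE)/(R_B + (β+1)R_E) = (2.3 − 0.7)/(39 + 101×0.68) = 0.0149 mA.
I_C = β·I_B = 100×0.0149 = 1.49 mA.
V_CE = V_CC − I_C·R_C − I_E·R_E = 10 − 1.49×1 − 1.5×0.68 = 7.49 V > V_CE(sat), so the active-region assumption holds.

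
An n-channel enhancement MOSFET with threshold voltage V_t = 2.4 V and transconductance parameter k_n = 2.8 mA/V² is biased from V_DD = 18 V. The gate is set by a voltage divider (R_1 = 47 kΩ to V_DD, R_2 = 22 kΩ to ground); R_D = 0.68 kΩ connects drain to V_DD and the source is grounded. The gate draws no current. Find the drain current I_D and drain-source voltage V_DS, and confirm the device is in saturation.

I_D ≈ 16 mA, V_DS ≈ 7.4 V

V_G = V_DD·R_2/(R_1+R_2) = 18×22/69 = 5.74 V. With the source grounded, V_GS = V_G = 5.74 V.
Assume saturation: I_D = (k_n/2)(V_GS − V_t)² = (2.8/2)×(5.74 − 2.4)² = 1.4×3.34² = 15.6 mA.
V_DS = V_DD − I_D·R_D = 18 − 15.6×0.68 = 7.39 V.
Saturation requires V_DS ≥ V_GS − V_t = 3.34 V; 7.39 ≥ 3.34 ✓.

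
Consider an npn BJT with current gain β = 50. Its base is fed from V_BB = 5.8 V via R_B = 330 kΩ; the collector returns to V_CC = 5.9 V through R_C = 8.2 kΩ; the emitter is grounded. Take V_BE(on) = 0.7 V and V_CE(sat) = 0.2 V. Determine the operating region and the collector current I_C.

Assume active: I_B = (5.8 − 0.7)/330 = 0.0155 mA, giving I_C = β·I_B = 0.773 mA.
But then V_CE = 5.9 − 0.773×8.2 = -0.436 V < V_CE(sat) = 0.2 V — impossible in the active region.
So the transistor is saturated. With V_CE = 0.2 V, I_C = (V_CC − 0.2)/R_C = 5.7/8.2 = 0.695 mA.
Check: β·I_B = 0.773 mA > I_C = 0.695 mA, confirming saturation.

saturation; I_C ≈ 0.7 mA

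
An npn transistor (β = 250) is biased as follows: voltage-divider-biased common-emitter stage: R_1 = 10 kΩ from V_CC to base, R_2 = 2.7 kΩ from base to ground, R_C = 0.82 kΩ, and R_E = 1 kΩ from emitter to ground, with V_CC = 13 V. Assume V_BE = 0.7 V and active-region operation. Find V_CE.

V_CE ≈ 9.3 V

Thevenize the base divider: V_Th = V_CC·R_2/(R_1+R_2) = 13×2.7/12.7 = 2.76 V, R_Th = R_1‖R_2 = 2.13 kΩ.
Base-emitter loop: V_Th = I_B·R_Th + V_BE + (β+1)I_B·R_E, so I_B = (2.76 − 0.7) / (2.13 + 251×1) = 0.00815 mA.
I_C = β·I_B = 250×0.00815 = 2.04 mA, and I_E = (β+1)I_B = 2.05 mA.
V_CE = V_CC − I_C·R_C − I_E·R_E = 13 − 2.04×0.82 − 2.05×1 = 9.28 V.
V_CE = 9.28 V > 0.2 V confirms active-region operation.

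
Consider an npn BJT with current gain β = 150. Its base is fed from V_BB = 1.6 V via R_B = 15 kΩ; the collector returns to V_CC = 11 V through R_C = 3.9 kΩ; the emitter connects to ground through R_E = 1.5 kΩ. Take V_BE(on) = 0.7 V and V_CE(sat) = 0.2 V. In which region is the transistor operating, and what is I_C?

Assume active. Base-emitter loop: I_B = (V_BB − V_BE)/(R_B + (β+1)R_E) = (1.6 − 0.7)/(15 + 151×1.5) = 0.00373 mA.
I_C = β·I_B = 150×0.00373 = 0.559 mA.
V_CE = V_CC − I_C·R_C − I_E·R_E = 11 − 0.559×3.9 − 0.563×1.5 = 7.98 V > V_CE(sat), so the active-region assumption holds.

active; I_C ≈ 0.56 mA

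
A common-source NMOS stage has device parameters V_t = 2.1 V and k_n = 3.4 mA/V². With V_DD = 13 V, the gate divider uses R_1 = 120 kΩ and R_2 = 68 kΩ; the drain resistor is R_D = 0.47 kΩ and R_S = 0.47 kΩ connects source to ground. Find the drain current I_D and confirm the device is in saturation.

I_D ≈ 2.8 mA

V_G = V_DD·R_2/(R_1+R_2) = 13×68/188 = 4.7 V.
Assume saturation: I_D = (k_n/2)(V_GS − V_t)² with V_GS = V_G − I_D·R_S = 4.7 − 0.47·I_D.
Substituting gives 0.376·I_D² − 5.16·I_D + 11.5 = 0, with roots I_D = 2.8 or 10.9 mA.
The root I_D = 10.9 mA gives V_GS = -0.436 V ≤ V_t, so take I_D = 2.8 mA.
Then V_GS = 3.38 V and V_DS = V_DD − I_D(R_D+R_S) = 13 − 2.8×0.94 = 10.4 V.
Saturation requires V_DS ≥ V_GS − V_t = 1.28 V; 10.4 ≥ 1.28 ✓.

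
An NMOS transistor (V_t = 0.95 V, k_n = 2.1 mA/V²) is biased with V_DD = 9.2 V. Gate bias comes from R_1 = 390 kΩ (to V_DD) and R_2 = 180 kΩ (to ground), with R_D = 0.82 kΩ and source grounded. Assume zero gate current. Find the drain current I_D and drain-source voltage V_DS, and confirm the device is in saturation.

V_G = V_DD·R_2/(R_1+R_2) = 9.2×180/570 = 2.91 V. With the source grounded, V_GS = V_G = 2.91 V.
Assume saturation: I_D = (k_n/2)(V_GS − V_t)² = (2.1/2)×(2.91 − 0.95)² = 1.05×1.96² = 4.01 mA.
V_DS = V_DD − I_D·R_D = 9.2 − 4.01×0.82 = 5.91 V.
Saturation requires V_DS ≥ V_GS − V_t = 1.96 V; 5.91 ≥ 1.96 ✓.

I_D ≈ 4 mA, V_DS ≈ 5.9 V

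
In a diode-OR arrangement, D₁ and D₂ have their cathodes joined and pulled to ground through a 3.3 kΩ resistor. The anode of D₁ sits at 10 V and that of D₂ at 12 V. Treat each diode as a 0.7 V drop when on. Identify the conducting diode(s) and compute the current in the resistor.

Assume both conduct. Then node N would need to be at both 10−0.7 = 9.3 V and 12−0.7 = 11.3 V, which is impossible.
Assume only D₂ conducts: V_N = 12 − 0.7 = 11.3 V, so I_R = 11.3/3.3 = 3.42 mA.
Check D₁: its anode-to-cathode voltage is 10 − 11.3 = -1.3 V < 0.7 V, so it is off. The assumption is consistent.

Only D₂ conducts; I_R ≈ 3.4 mA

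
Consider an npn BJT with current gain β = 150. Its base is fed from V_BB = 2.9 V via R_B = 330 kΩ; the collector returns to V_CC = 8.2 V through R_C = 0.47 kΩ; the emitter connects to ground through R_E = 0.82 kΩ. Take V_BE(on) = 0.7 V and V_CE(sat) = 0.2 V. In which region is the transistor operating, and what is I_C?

active; I_C ≈ 0.73 mA

Assume active. Base-emitter loop: I_B = (V_BB − V_BE)/(R_B + (β+1)R_E) = (2.9 − 0.7)/(330 + 151×0.82) = 0.00485 mA.
I_C = β·I_B = 150×0.00485 = 0.727 mA.
V_CE = V_CC − I_C·R_C − I_E·R_E = 8.2 − 0.727×0.47 − 0.732×0.82 = 7.26 V > V_CE(sat), so the active-region assumption holds.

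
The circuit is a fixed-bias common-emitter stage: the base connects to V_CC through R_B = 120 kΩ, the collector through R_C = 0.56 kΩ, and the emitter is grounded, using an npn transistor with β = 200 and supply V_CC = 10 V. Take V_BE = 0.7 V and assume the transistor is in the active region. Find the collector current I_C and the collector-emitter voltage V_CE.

Base loop: V_CC = I_B·R_B + V_BE, so I_B = (10 − 0.7)/120 kΩ = 0.0775 mA.
In the active region I_C = β·I_B = 200 × 0.0775 = 15.5 mA.
Collector loop: V_CE = V_CC − I_C·R_C = 10 − 15.5×0.56 = 1.32 V.
Since V_CE = 1.32 V > V_CE(sat) ≈ 0.2 V, the transistor is in the active region as assumed.

I_C ≈ 16 mA, V_CE ≈ 1.3 V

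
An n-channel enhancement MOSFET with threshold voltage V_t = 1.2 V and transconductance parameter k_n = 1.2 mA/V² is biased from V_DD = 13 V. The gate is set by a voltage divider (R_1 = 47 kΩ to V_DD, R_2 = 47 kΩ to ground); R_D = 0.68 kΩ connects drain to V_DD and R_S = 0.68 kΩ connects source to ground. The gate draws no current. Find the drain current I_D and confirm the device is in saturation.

V_G = V_DD·R_2/(R_1+R_2) = 13×47/94 = 6.5 V.
Assume saturation: I_D = (k_n/2)(V_GS − V_t)² with V_GS = V_G − I_D·R_S = 6.5 − 0.68·I_D.
Substituting gives 0.277·I_D² − 5.32·I_D + 16.9 = 0, with roots I_D = 4 or 15.2 mA.
The root I_D = 15.2 mA gives V_GS = -3.83 V ≤ V_t, so take I_D = 4 mA.
Then V_GS = 3.78 V and V_DS = V_DD − I_D(R_D+R_S) = 13 − 4×1.36 = 7.56 V.
Saturation requires V_DS ≥ V_GS − V_t = 2.58 V; 7.56 ≥ 2.58 ✓.

I_D ≈ 4 mA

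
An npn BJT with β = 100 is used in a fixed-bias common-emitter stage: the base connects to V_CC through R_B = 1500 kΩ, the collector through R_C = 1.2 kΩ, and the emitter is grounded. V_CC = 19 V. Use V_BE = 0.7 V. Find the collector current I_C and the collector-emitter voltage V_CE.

Base loop: V_CC = I_B·R_B + V_BE, so I_B = (19 − 0.7)/1500 kΩ = 0.0122 mA.
In the active region I_C = β·I_B = 100 × 0.0122 = 1.22 mA.
Collector loop: V_CE = V_CC − I_C·R_C = 19 − 1.22×1.2 = 17.5 V.
Since V_CE = 17.5 V > V_CE(sat) ≈ 0.2 V, the transistor is in the active region as assumed.

I_C ≈ 1.2 mA, V_CE ≈ 18 V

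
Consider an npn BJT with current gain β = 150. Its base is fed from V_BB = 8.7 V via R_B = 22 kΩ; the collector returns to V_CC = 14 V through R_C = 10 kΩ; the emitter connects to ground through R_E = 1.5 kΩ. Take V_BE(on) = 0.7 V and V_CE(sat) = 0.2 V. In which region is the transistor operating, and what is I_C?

saturation; I_C ≈ 1.2 mA

Assume active: I_B = (8.7 − 0.7)/(22 + 151×1.5) = 0.0322 mA, I_C = β·I_B = 4.83 mA.
Then V_CE = 14 − 4.83×10 − 4.86×1.5 = -41.6 V < 0.2 V — the active assumption fails.
Re-solve with V_CE = 0.2 V. KCL at the emitter: V_E/R_E = (V_BB−0.7−V_E)/R_B + (V_CC−0.2−V_E)/R_C, giving V_E = 2.15 V.
I_C = (V_CC − 0.2 − V_E)/R_C = (13.8 − 2.15)/10 = 1.17 mA.
Check: I_B = (8 − 2.15)/22 = 0.266 mA, and β·I_B = 39.9 mA > I_C, confirming saturation.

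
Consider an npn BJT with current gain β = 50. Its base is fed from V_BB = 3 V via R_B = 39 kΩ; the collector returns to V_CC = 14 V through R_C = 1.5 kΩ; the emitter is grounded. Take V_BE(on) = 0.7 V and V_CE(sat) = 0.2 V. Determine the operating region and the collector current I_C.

active; I_C ≈ 2.9 mA

Assume active. Base-emitter loop: I_B = (V_BB − V_BE)/R_B = (3 − 0.7)/39 = 0.059 mA.
I_C = β·I_B = 50×0.059 = 2.95 mA.
V_CE = V_CC − I_C·R_C = 14 − 2.95×1.5 = 9.58 V > V_CE(sat), so the active-region assumption holds.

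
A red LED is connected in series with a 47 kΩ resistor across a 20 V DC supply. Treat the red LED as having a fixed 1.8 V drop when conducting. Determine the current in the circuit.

I ≈ 0.39 mA

KVL around the loop: 20 = V_D + I·R = 1.8 + I × 47 kΩ.
So I = (20 − 1.8) / 47 kΩ = 18.2 / 47 = 0.387 mA.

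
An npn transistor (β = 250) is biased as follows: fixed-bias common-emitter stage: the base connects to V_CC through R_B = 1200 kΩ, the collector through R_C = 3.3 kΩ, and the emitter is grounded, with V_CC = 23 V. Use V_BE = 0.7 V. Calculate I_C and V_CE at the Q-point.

Base loop: V_CC = I_B·R_B + V_BE, so I_B = (23 − 0.7)/1200 kΩ = 0.0186 mA.
In the active region I_C = β·I_B = 250 × 0.0186 = 4.65 mA.
Collector loop: V_CE = V_CC − I_C·R_C = 23 − 4.65×3.3 = 7.67 V.
Since V_CE = 7.67 V > V_CE(sat) ≈ 0.2 V, the transistor is in the active region as assumed.

I_C ≈ 4.6 mA, V_CE ≈ 7.7 V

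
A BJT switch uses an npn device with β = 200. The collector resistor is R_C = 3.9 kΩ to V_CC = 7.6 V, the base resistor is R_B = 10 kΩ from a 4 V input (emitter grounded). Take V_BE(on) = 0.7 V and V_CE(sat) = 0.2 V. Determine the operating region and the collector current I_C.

Assume active: I_B = (4 − 0.7)/10 = 0.33 mA, giving I_C = β·I_B = 66 mA.
But then V_CE = 7.6 − 66×3.9 = -250 V < V_CE(sat) = 0.2 V — impossible in the active region.
So the transistor is saturated. With V_CE = 0.2 V, I_C = (V_CC − 0.2)/R_C = 7.4/3.9 = 1.9 mA.
Check: β·I_B = 66 mA > I_C = 1.9 mA, confirming saturation.

saturation; I_C ≈ 1.9 mA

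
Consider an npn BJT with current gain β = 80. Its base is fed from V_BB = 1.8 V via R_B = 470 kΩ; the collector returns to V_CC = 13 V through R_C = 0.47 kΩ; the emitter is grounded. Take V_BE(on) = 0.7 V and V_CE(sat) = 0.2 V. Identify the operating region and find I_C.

active; I_C ≈ 0.19 mA

Assume active. Base-emitter loop: I_B = (V_BB − V_BE)/R_B = (1.8 − 0.7)/470 = 0.00234 mA.
I_C = β·I_B = 80×0.00234 = 0.187 mA.
V_CE = V_CC − I_C·R_C = 13 − 0.187×0.47 = 12.9 V > V_CE(sat), so the active-region assumption holds.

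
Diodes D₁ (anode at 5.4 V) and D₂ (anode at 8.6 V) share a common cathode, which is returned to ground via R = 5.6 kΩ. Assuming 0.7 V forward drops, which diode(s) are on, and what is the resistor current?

Only D₂ conducts; I_R ≈ 1.4 mA

Assume both conduct. Then node N would need to be at both 5.4−0.7 = 4.7 V and 8.6−0.7 = 7.9 V, which is impossible.
Assume only D₂ conducts: V_N = 8.6 − 0.7 = 7.9 V, so I_R = 7.9/5.6 = 1.41 mA.
Check D₁: its anode-to-cathode voltage is 5.4 − 7.9 = -2.5 V < 0.7 V, so it is off. The assumption is consistent.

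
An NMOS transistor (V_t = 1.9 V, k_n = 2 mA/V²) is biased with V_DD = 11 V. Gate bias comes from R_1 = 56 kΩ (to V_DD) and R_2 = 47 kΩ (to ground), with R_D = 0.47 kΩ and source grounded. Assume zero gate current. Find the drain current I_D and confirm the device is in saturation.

I_D ≈ 9.7 mA

V_G = V_DD·R_2/(R_1+R_2) = 11×47/103 = 5.02 V. With the source grounded, V_GS = V_G = 5.02 V.
Assume saturation: I_D = (k_n/2)(V_GS − V_t)² = (2/2)×(5.02 − 1.9)² = 1×3.12² = 9.73 mA.
V_DS = V_DD − I_D·R_D = 11 − 9.73×0.47 = 6.43 V.
Saturation requires V_DS ≥ V_GS − V_t = 3.12 V; 6.43 ≥ 3.12 ✓.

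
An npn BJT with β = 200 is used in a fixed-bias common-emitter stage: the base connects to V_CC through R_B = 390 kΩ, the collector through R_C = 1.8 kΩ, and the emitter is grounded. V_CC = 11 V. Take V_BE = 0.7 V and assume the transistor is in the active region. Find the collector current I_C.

I_C ≈ 5.3 mA

Base loop: V_CC = I_B·R_B + V_BE, so I_B = (11 − 0.7)/390 kΩ = 0.0264 mA.
In the active region I_C = β·I_B = 200 × 0.0264 = 5.28 mA.
Collector loop: V_CE = V_CC − I_C·R_C = 11 − 5.28×1.8 = 1.49 V.
Since V_CE = 1.49 V > V_CE(sat) ≈ 0.2 V, the transistor is in the active region as assumed.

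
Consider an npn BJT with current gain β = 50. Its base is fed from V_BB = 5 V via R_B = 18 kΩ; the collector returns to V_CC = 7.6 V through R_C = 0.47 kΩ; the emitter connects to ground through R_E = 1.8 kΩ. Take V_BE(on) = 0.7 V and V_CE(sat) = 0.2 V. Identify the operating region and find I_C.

active; I_C ≈ 2 mA

Assume active. Base-emitter loop: I_B = (V_BB − V_BE)/(R_B + (β+1)R_E) = (5 − 0.7)/(18 + 51×1.8) = 0.0392 mA.
I_C = β·I_B = 50×0.0392 = 1.96 mA.
V_CE = V_CC − I_C·R_C − I_E·R_E = 7.6 − 1.96×0.47 − 2×1.8 = 3.08 V > V_CE(sat), so the active-region assumption holds.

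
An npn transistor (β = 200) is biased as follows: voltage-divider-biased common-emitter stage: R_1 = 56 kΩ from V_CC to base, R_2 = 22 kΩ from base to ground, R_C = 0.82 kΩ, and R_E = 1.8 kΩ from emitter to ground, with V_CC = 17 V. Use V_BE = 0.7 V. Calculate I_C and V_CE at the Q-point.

Thevenize the base divider: V_Th = V_CC·R_2/(R_1+R_2) = 17×22/78 = 4.79 V, R_Th = R_1‖R_2 = 15.8 kΩ.
Base-emitter loop: V_Th = I_B·R_Th + V_BE + (β+1)I_B·R_E, so I_B = (4.79 − 0.7) / (15.8 + 201×1.8) = 0.0108 mA.
I_C = β·I_B = 200×0.0108 = 2.17 mA, and I_E = (β+1)I_B = 2.18 mA.
V_CE = V_CC − I_C·R_C − I_E·R_E = 17 − 2.17×0.82 − 2.18×1.8 = 11.3 V.
V_CE = 11.3 V > 0.2 V confirms active-region operation.

I_C ≈ 2.2 mA, V_CE ≈ 11 V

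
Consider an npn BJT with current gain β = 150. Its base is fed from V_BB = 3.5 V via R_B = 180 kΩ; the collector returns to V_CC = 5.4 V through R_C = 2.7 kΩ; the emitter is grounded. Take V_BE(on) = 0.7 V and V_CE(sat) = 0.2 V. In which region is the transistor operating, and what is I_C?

saturation; I_C ≈ 1.9 mA

Assume active: I_B = (3.5 − 0.7)/180 = 0.0156 mA, giving I_C = β·I_B = 2.33 mA.
But then V_CE = 5.4 − 2.33×2.7 = -0.9 V < V_CE(sat) = 0.2 V — impossible in the active region.
So the transistor is saturated. With V_CE = 0.2 V, I_C = (V_CC − 0.2)/R_C = 5.2/2.7 = 1.93 mA.
Check: β·I_B = 2.33 mA > I_C = 1.93 mA, confirming saturation.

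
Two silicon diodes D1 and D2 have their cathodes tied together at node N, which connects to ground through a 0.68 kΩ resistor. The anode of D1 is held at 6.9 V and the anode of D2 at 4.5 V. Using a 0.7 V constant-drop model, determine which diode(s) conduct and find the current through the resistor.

Only D1 conducts; I_R ≈ 9.1 mA

Assume both conduct. Then node N would need to be at both 6.9−0.7 = 6.2 V and 4.5−0.7 = 3.8 V, which is impossible.
Assume only D1 conducts: V_N = 6.9 − 0.7 = 6.2 V, so I_R = 6.2/0.68 = 9.12 mA.
Check D2: its anode-to-cathode voltage is 4.5 − 6.2 = -1.7 V < 0.7 V, so it is off. The assumption is consistent.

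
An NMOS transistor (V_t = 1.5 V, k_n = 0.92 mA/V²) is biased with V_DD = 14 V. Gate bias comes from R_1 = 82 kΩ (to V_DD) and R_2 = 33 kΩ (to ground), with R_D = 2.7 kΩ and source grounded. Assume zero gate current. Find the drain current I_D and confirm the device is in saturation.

I_D ≈ 2.9 mA

V_G = V_DD·R_2/(R_1+R_2) = 14×33/115 = 4.02 V. With the source grounded, V_GS = V_G = 4.02 V.
Assume saturation: I_D = (k_n/2)(V_GS − V_t)² = (0.92/2)×(4.02 − 1.5)² = 0.46×2.52² = 2.92 mA.
V_DS = V_DD − I_D·R_D = 14 − 2.92×2.7 = 6.13 V.
Saturation requires V_DS ≥ V_GS − V_t = 2.52 V; 6.13 ≥ 2.52 ✓.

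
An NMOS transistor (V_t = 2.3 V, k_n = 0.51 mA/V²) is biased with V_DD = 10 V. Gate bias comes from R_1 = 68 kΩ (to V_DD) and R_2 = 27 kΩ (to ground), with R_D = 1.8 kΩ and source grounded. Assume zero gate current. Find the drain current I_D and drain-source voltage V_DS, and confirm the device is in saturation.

V_G = V_DD·R_2/(R_1+R_2) = 10×27/95 = 2.84 V. With the source grounded, V_GS = V_G = 2.84 V.
Assume saturation: I_D = (k_n/2)(V_GS − V_t)² = (0.51/2)×(2.84 − 2.3)² = 0.255×0.542² = 0.0749 mA.
V_DS = V_DD − I_D·R_D = 10 − 0.0749×1.8 = 9.87 V.
Saturation requires V_DS ≥ V_GS − V_t = 0.542 V; 9.87 ≥ 0.542 ✓.

I_D ≈ 0.075 mA, V_DS ≈ 9.9 V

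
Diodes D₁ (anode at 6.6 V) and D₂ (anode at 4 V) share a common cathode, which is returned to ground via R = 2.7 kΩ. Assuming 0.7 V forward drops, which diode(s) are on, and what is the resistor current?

Assume both conduct. Then node N would need to be at both 6.6−0.7 = 5.9 V and 4−0.7 = 3.3 V, which is impossible.
Assume only D₁ conducts: V_N = 6.6 − 0.7 = 5.9 V, so I_R = 5.9/2.7 = 2.19 mA.
Check D₂: its anode-to-cathode voltage is 4 − 5.9 = -1.9 V < 0.7 V, so it is off. The assumption is consistent.

Only D₁ conducts; I_R ≈ 2.2 mA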